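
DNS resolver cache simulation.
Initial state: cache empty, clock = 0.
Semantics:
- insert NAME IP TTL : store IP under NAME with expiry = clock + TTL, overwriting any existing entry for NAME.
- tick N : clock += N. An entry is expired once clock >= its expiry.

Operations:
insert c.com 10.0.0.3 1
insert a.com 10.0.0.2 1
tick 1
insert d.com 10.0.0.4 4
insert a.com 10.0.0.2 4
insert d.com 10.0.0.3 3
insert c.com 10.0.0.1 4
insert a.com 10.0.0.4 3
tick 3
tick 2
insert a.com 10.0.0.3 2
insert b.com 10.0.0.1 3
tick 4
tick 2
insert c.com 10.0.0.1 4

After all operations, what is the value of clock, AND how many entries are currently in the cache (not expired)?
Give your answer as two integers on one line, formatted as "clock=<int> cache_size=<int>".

Op 1: insert c.com -> 10.0.0.3 (expiry=0+1=1). clock=0
Op 2: insert a.com -> 10.0.0.2 (expiry=0+1=1). clock=0
Op 3: tick 1 -> clock=1. purged={a.com,c.com}
Op 4: insert d.com -> 10.0.0.4 (expiry=1+4=5). clock=1
Op 5: insert a.com -> 10.0.0.2 (expiry=1+4=5). clock=1
Op 6: insert d.com -> 10.0.0.3 (expiry=1+3=4). clock=1
Op 7: insert c.com -> 10.0.0.1 (expiry=1+4=5). clock=1
Op 8: insert a.com -> 10.0.0.4 (expiry=1+3=4). clock=1
Op 9: tick 3 -> clock=4. purged={a.com,d.com}
Op 10: tick 2 -> clock=6. purged={c.com}
Op 11: insert a.com -> 10.0.0.3 (expiry=6+2=8). clock=6
Op 12: insert b.com -> 10.0.0.1 (expiry=6+3=9). clock=6
Op 13: tick 4 -> clock=10. purged={a.com,b.com}
Op 14: tick 2 -> clock=12.
Op 15: insert c.com -> 10.0.0.1 (expiry=12+4=16). clock=12
Final clock = 12
Final cache (unexpired): {c.com} -> size=1

Answer: clock=12 cache_size=1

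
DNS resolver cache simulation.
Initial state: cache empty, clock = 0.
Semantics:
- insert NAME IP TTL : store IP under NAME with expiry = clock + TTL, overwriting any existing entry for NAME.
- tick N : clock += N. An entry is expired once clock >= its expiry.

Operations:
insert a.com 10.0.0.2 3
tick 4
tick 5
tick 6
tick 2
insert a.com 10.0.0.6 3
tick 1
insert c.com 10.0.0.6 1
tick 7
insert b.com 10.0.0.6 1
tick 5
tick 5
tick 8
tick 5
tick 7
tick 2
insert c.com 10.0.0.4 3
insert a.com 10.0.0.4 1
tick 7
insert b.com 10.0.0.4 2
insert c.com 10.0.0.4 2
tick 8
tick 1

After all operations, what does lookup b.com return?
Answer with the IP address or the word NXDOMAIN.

Op 1: insert a.com -> 10.0.0.2 (expiry=0+3=3). clock=0
Op 2: tick 4 -> clock=4. purged={a.com}
Op 3: tick 5 -> clock=9.
Op 4: tick 6 -> clock=15.
Op 5: tick 2 -> clock=17.
Op 6: insert a.com -> 10.0.0.6 (expiry=17+3=20). clock=17
Op 7: tick 1 -> clock=18.
Op 8: insert c.com -> 10.0.0.6 (expiry=18+1=19). clock=18
Op 9: tick 7 -> clock=25. purged={a.com,c.com}
Op 10: insert b.com -> 10.0.0.6 (expiry=25+1=26). clock=25
Op 11: tick 5 -> clock=30. purged={b.com}
Op 12: tick 5 -> clock=35.
Op 13: tick 8 -> clock=43.
Op 14: tick 5 -> clock=48.
Op 15: tick 7 -> clock=55.
Op 16: tick 2 -> clock=57.
Op 17: insert c.com -> 10.0.0.4 (expiry=57+3=60). clock=57
Op 18: insert a.com -> 10.0.0.4 (expiry=57+1=58). clock=57
Op 19: tick 7 -> clock=64. purged={a.com,c.com}
Op 20: insert b.com -> 10.0.0.4 (expiry=64+2=66). clock=64
Op 21: insert c.com -> 10.0.0.4 (expiry=64+2=66). clock=64
Op 22: tick 8 -> clock=72. purged={b.com,c.com}
Op 23: tick 1 -> clock=73.
lookup b.com: not in cache (expired or never inserted)

Answer: NXDOMAIN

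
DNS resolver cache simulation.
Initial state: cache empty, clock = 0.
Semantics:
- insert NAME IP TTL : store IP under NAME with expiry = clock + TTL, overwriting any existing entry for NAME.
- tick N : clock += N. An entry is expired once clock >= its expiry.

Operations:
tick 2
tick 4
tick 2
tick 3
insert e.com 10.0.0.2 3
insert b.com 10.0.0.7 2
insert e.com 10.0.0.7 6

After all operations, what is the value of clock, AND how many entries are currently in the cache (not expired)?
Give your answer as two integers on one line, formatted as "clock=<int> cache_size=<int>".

Op 1: tick 2 -> clock=2.
Op 2: tick 4 -> clock=6.
Op 3: tick 2 -> clock=8.
Op 4: tick 3 -> clock=11.
Op 5: insert e.com -> 10.0.0.2 (expiry=11+3=14). clock=11
Op 6: insert b.com -> 10.0.0.7 (expiry=11+2=13). clock=11
Op 7: insert e.com -> 10.0.0.7 (expiry=11+6=17). clock=11
Final clock = 11
Final cache (unexpired): {b.com,e.com} -> size=2

Answer: clock=11 cache_size=2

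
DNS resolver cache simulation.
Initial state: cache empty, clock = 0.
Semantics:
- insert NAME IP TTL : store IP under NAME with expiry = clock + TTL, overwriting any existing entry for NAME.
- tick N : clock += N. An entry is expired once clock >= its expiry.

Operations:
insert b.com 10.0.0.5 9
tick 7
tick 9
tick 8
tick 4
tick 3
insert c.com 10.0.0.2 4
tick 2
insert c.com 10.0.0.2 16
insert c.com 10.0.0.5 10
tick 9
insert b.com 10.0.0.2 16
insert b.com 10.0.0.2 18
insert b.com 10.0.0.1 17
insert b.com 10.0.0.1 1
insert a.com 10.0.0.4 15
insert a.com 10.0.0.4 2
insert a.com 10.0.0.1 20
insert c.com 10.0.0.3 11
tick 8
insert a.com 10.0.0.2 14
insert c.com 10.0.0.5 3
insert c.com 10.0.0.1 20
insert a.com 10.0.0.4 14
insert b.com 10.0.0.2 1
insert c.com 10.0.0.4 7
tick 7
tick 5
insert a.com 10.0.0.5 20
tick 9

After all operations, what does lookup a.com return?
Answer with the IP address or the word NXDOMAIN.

Answer: 10.0.0.5

Derivation:
Op 1: insert b.com -> 10.0.0.5 (expiry=0+9=9). clock=0
Op 2: tick 7 -> clock=7.
Op 3: tick 9 -> clock=16. purged={b.com}
Op 4: tick 8 -> clock=24.
Op 5: tick 4 -> clock=28.
Op 6: tick 3 -> clock=31.
Op 7: insert c.com -> 10.0.0.2 (expiry=31+4=35). clock=31
Op 8: tick 2 -> clock=33.
Op 9: insert c.com -> 10.0.0.2 (expiry=33+16=49). clock=33
Op 10: insert c.com -> 10.0.0.5 (expiry=33+10=43). clock=33
Op 11: tick 9 -> clock=42.
Op 12: insert b.com -> 10.0.0.2 (expiry=42+16=58). clock=42
Op 13: insert b.com -> 10.0.0.2 (expiry=42+18=60). clock=42
Op 14: insert b.com -> 10.0.0.1 (expiry=42+17=59). clock=42
Op 15: insert b.com -> 10.0.0.1 (expiry=42+1=43). clock=42
Op 16: insert a.com -> 10.0.0.4 (expiry=42+15=57). clock=42
Op 17: insert a.com -> 10.0.0.4 (expiry=42+2=44). clock=42
Op 18: insert a.com -> 10.0.0.1 (expiry=42+20=62). clock=42
Op 19: insert c.com -> 10.0.0.3 (expiry=42+11=53). clock=42
Op 20: tick 8 -> clock=50. purged={b.com}
Op 21: insert a.com -> 10.0.0.2 (expiry=50+14=64). clock=50
Op 22: insert c.com -> 10.0.0.5 (expiry=50+3=53). clock=50
Op 23: insert c.com -> 10.0.0.1 (expiry=50+20=70). clock=50
Op 24: insert a.com -> 10.0.0.4 (expiry=50+14=64). clock=50
Op 25: insert b.com -> 10.0.0.2 (expiry=50+1=51). clock=50
Op 26: insert c.com -> 10.0.0.4 (expiry=50+7=57). clock=50
Op 27: tick 7 -> clock=57. purged={b.com,c.com}
Op 28: tick 5 -> clock=62.
Op 29: insert a.com -> 10.0.0.5 (expiry=62+20=82). clock=62
Op 30: tick 9 -> clock=71.
lookup a.com: present, ip=10.0.0.5 expiry=82 > clock=71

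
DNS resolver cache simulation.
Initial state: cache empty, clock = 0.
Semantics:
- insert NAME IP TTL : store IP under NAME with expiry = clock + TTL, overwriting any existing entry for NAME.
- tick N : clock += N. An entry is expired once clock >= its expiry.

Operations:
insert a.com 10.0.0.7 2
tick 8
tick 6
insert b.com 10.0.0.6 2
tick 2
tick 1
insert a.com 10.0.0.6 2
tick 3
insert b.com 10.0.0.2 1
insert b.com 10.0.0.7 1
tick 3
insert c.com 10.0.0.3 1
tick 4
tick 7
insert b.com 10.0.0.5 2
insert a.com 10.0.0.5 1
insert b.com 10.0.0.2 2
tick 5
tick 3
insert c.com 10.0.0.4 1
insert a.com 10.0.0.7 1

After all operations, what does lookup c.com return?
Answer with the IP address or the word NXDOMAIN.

Answer: 10.0.0.4

Derivation:
Op 1: insert a.com -> 10.0.0.7 (expiry=0+2=2). clock=0
Op 2: tick 8 -> clock=8. purged={a.com}
Op 3: tick 6 -> clock=14.
Op 4: insert b.com -> 10.0.0.6 (expiry=14+2=16). clock=14
Op 5: tick 2 -> clock=16. purged={b.com}
Op 6: tick 1 -> clock=17.
Op 7: insert a.com -> 10.0.0.6 (expiry=17+2=19). clock=17
Op 8: tick 3 -> clock=20. purged={a.com}
Op 9: insert b.com -> 10.0.0.2 (expiry=20+1=21). clock=20
Op 10: insert b.com -> 10.0.0.7 (expiry=20+1=21). clock=20
Op 11: tick 3 -> clock=23. purged={b.com}
Op 12: insert c.com -> 10.0.0.3 (expiry=23+1=24). clock=23
Op 13: tick 4 -> clock=27. purged={c.com}
Op 14: tick 7 -> clock=34.
Op 15: insert b.com -> 10.0.0.5 (expiry=34+2=36). clock=34
Op 16: insert a.com -> 10.0.0.5 (expiry=34+1=35). clock=34
Op 17: insert b.com -> 10.0.0.2 (expiry=34+2=36). clock=34
Op 18: tick 5 -> clock=39. purged={a.com,b.com}
Op 19: tick 3 -> clock=42.
Op 20: insert c.com -> 10.0.0.4 (expiry=42+1=43). clock=42
Op 21: insert a.com -> 10.0.0.7 (expiry=42+1=43). clock=42
lookup c.com: present, ip=10.0.0.4 expiry=43 > clock=42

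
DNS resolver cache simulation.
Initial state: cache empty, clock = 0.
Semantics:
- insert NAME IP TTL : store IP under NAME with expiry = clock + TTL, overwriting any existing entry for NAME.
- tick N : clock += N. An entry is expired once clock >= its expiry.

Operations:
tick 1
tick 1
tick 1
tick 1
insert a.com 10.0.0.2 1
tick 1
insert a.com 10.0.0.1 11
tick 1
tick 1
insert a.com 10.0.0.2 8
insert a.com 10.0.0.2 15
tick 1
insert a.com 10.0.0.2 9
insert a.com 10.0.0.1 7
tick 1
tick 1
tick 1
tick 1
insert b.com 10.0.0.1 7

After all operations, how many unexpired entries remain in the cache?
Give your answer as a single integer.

Op 1: tick 1 -> clock=1.
Op 2: tick 1 -> clock=2.
Op 3: tick 1 -> clock=3.
Op 4: tick 1 -> clock=4.
Op 5: insert a.com -> 10.0.0.2 (expiry=4+1=5). clock=4
Op 6: tick 1 -> clock=5. purged={a.com}
Op 7: insert a.com -> 10.0.0.1 (expiry=5+11=16). clock=5
Op 8: tick 1 -> clock=6.
Op 9: tick 1 -> clock=7.
Op 10: insert a.com -> 10.0.0.2 (expiry=7+8=15). clock=7
Op 11: insert a.com -> 10.0.0.2 (expiry=7+15=22). clock=7
Op 12: tick 1 -> clock=8.
Op 13: insert a.com -> 10.0.0.2 (expiry=8+9=17). clock=8
Op 14: insert a.com -> 10.0.0.1 (expiry=8+7=15). clock=8
Op 15: tick 1 -> clock=9.
Op 16: tick 1 -> clock=10.
Op 17: tick 1 -> clock=11.
Op 18: tick 1 -> clock=12.
Op 19: insert b.com -> 10.0.0.1 (expiry=12+7=19). clock=12
Final cache (unexpired): {a.com,b.com} -> size=2

Answer: 2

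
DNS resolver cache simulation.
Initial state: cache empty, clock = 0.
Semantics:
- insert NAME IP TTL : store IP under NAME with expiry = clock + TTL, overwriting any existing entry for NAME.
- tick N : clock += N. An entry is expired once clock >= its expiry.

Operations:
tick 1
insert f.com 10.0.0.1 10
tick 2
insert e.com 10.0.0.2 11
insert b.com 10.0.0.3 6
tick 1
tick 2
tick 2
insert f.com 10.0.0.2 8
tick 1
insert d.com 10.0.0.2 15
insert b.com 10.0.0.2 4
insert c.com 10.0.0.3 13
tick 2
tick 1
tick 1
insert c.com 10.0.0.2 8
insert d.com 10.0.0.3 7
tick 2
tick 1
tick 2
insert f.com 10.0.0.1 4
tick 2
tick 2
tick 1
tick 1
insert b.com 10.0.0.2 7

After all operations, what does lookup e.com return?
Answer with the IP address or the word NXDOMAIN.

Op 1: tick 1 -> clock=1.
Op 2: insert f.com -> 10.0.0.1 (expiry=1+10=11). clock=1
Op 3: tick 2 -> clock=3.
Op 4: insert e.com -> 10.0.0.2 (expiry=3+11=14). clock=3
Op 5: insert b.com -> 10.0.0.3 (expiry=3+6=9). clock=3
Op 6: tick 1 -> clock=4.
Op 7: tick 2 -> clock=6.
Op 8: tick 2 -> clock=8.
Op 9: insert f.com -> 10.0.0.2 (expiry=8+8=16). clock=8
Op 10: tick 1 -> clock=9. purged={b.com}
Op 11: insert d.com -> 10.0.0.2 (expiry=9+15=24). clock=9
Op 12: insert b.com -> 10.0.0.2 (expiry=9+4=13). clock=9
Op 13: insert c.com -> 10.0.0.3 (expiry=9+13=22). clock=9
Op 14: tick 2 -> clock=11.
Op 15: tick 1 -> clock=12.
Op 16: tick 1 -> clock=13. purged={b.com}
Op 17: insert c.com -> 10.0.0.2 (expiry=13+8=21). clock=13
Op 18: insert d.com -> 10.0.0.3 (expiry=13+7=20). clock=13
Op 19: tick 2 -> clock=15. purged={e.com}
Op 20: tick 1 -> clock=16. purged={f.com}
Op 21: tick 2 -> clock=18.
Op 22: insert f.com -> 10.0.0.1 (expiry=18+4=22). clock=18
Op 23: tick 2 -> clock=20. purged={d.com}
Op 24: tick 2 -> clock=22. purged={c.com,f.com}
Op 25: tick 1 -> clock=23.
Op 26: tick 1 -> clock=24.
Op 27: insert b.com -> 10.0.0.2 (expiry=24+7=31). clock=24
lookup e.com: not in cache (expired or never inserted)

Answer: NXDOMAIN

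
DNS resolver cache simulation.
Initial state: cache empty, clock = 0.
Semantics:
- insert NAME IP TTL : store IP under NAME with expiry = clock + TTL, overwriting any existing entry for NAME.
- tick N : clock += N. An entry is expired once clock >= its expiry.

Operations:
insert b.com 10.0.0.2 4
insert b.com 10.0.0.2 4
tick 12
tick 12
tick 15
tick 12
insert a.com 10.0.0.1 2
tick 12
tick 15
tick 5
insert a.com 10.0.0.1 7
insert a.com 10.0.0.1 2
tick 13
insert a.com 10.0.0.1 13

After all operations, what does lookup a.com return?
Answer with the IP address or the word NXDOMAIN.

Answer: 10.0.0.1

Derivation:
Op 1: insert b.com -> 10.0.0.2 (expiry=0+4=4). clock=0
Op 2: insert b.com -> 10.0.0.2 (expiry=0+4=4). clock=0
Op 3: tick 12 -> clock=12. purged={b.com}
Op 4: tick 12 -> clock=24.
Op 5: tick 15 -> clock=39.
Op 6: tick 12 -> clock=51.
Op 7: insert a.com -> 10.0.0.1 (expiry=51+2=53). clock=51
Op 8: tick 12 -> clock=63. purged={a.com}
Op 9: tick 15 -> clock=78.
Op 10: tick 5 -> clock=83.
Op 11: insert a.com -> 10.0.0.1 (expiry=83+7=90). clock=83
Op 12: insert a.com -> 10.0.0.1 (expiry=83+2=85). clock=83
Op 13: tick 13 -> clock=96. purged={a.com}
Op 14: insert a.com -> 10.0.0.1 (expiry=96+13=109). clock=96
lookup a.com: present, ip=10.0.0.1 expiry=109 > clock=96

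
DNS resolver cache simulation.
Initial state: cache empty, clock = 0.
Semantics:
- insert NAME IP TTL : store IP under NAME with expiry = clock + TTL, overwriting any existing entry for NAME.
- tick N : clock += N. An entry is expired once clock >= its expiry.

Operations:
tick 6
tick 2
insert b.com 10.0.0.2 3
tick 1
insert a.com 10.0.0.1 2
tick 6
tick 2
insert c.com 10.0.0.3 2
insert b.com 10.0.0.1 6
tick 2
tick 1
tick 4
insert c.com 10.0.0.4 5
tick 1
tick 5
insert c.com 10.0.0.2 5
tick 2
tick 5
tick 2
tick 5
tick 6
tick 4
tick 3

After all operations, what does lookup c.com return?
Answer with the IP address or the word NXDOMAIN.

Op 1: tick 6 -> clock=6.
Op 2: tick 2 -> clock=8.
Op 3: insert b.com -> 10.0.0.2 (expiry=8+3=11). clock=8
Op 4: tick 1 -> clock=9.
Op 5: insert a.com -> 10.0.0.1 (expiry=9+2=11). clock=9
Op 6: tick 6 -> clock=15. purged={a.com,b.com}
Op 7: tick 2 -> clock=17.
Op 8: insert c.com -> 10.0.0.3 (expiry=17+2=19). clock=17
Op 9: insert b.com -> 10.0.0.1 (expiry=17+6=23). clock=17
Op 10: tick 2 -> clock=19. purged={c.com}
Op 11: tick 1 -> clock=20.
Op 12: tick 4 -> clock=24. purged={b.com}
Op 13: insert c.com -> 10.0.0.4 (expiry=24+5=29). clock=24
Op 14: tick 1 -> clock=25.
Op 15: tick 5 -> clock=30. purged={c.com}
Op 16: insert c.com -> 10.0.0.2 (expiry=30+5=35). clock=30
Op 17: tick 2 -> clock=32.
Op 18: tick 5 -> clock=37. purged={c.com}
Op 19: tick 2 -> clock=39.
Op 20: tick 5 -> clock=44.
Op 21: tick 6 -> clock=50.
Op 22: tick 4 -> clock=54.
Op 23: tick 3 -> clock=57.
lookup c.com: not in cache (expired or never inserted)

Answer: NXDOMAIN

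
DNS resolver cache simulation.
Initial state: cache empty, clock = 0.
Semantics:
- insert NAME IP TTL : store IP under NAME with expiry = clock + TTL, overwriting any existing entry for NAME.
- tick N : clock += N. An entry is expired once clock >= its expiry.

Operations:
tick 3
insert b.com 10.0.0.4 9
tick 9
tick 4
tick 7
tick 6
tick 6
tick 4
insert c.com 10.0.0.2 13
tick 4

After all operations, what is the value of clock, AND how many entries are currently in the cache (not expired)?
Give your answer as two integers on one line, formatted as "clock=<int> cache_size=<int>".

Op 1: tick 3 -> clock=3.
Op 2: insert b.com -> 10.0.0.4 (expiry=3+9=12). clock=3
Op 3: tick 9 -> clock=12. purged={b.com}
Op 4: tick 4 -> clock=16.
Op 5: tick 7 -> clock=23.
Op 6: tick 6 -> clock=29.
Op 7: tick 6 -> clock=35.
Op 8: tick 4 -> clock=39.
Op 9: insert c.com -> 10.0.0.2 (expiry=39+13=52). clock=39
Op 10: tick 4 -> clock=43.
Final clock = 43
Final cache (unexpired): {c.com} -> size=1

Answer: clock=43 cache_size=1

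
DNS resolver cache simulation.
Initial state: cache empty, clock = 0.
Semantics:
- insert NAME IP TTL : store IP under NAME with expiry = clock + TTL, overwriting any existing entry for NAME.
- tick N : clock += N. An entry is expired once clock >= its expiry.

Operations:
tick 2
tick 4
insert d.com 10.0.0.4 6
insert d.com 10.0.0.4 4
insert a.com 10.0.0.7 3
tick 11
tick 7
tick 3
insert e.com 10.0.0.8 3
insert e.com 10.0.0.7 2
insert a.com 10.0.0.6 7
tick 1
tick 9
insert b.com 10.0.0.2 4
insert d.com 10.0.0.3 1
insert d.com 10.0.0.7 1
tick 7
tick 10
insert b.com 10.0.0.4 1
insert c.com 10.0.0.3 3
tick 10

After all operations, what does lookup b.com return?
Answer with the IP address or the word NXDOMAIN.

Answer: NXDOMAIN

Derivation:
Op 1: tick 2 -> clock=2.
Op 2: tick 4 -> clock=6.
Op 3: insert d.com -> 10.0.0.4 (expiry=6+6=12). clock=6
Op 4: insert d.com -> 10.0.0.4 (expiry=6+4=10). clock=6
Op 5: insert a.com -> 10.0.0.7 (expiry=6+3=9). clock=6
Op 6: tick 11 -> clock=17. purged={a.com,d.com}
Op 7: tick 7 -> clock=24.
Op 8: tick 3 -> clock=27.
Op 9: insert e.com -> 10.0.0.8 (expiry=27+3=30). clock=27
Op 10: insert e.com -> 10.0.0.7 (expiry=27+2=29). clock=27
Op 11: insert a.com -> 10.0.0.6 (expiry=27+7=34). clock=27
Op 12: tick 1 -> clock=28.
Op 13: tick 9 -> clock=37. purged={a.com,e.com}
Op 14: insert b.com -> 10.0.0.2 (expiry=37+4=41). clock=37
Op 15: insert d.com -> 10.0.0.3 (expiry=37+1=38). clock=37
Op 16: insert d.com -> 10.0.0.7 (expiry=37+1=38). clock=37
Op 17: tick 7 -> clock=44. purged={b.com,d.com}
Op 18: tick 10 -> clock=54.
Op 19: insert b.com -> 10.0.0.4 (expiry=54+1=55). clock=54
Op 20: insert c.com -> 10.0.0.3 (expiry=54+3=57). clock=54
Op 21: tick 10 -> clock=64. purged={b.com,c.com}
lookup b.com: not in cache (expired or never inserted)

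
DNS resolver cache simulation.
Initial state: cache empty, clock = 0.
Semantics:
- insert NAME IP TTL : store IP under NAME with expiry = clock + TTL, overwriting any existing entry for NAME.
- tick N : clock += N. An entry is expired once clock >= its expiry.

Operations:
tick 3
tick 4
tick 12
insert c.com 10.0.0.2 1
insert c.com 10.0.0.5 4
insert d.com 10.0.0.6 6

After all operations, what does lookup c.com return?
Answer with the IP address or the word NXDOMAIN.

Answer: 10.0.0.5

Derivation:
Op 1: tick 3 -> clock=3.
Op 2: tick 4 -> clock=7.
Op 3: tick 12 -> clock=19.
Op 4: insert c.com -> 10.0.0.2 (expiry=19+1=20). clock=19
Op 5: insert c.com -> 10.0.0.5 (expiry=19+4=23). clock=19
Op 6: insert d.com -> 10.0.0.6 (expiry=19+6=25). clock=19
lookup c.com: present, ip=10.0.0.5 expiry=23 > clock=19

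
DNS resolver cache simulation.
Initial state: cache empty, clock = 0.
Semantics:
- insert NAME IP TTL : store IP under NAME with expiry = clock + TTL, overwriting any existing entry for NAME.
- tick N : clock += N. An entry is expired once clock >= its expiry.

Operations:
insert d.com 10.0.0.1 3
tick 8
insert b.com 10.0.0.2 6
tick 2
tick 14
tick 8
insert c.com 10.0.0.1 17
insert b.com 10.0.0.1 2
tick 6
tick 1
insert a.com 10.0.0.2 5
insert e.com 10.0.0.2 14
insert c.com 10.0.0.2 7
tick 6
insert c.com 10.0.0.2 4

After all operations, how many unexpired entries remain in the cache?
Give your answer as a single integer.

Op 1: insert d.com -> 10.0.0.1 (expiry=0+3=3). clock=0
Op 2: tick 8 -> clock=8. purged={d.com}
Op 3: insert b.com -> 10.0.0.2 (expiry=8+6=14). clock=8
Op 4: tick 2 -> clock=10.
Op 5: tick 14 -> clock=24. purged={b.com}
Op 6: tick 8 -> clock=32.
Op 7: insert c.com -> 10.0.0.1 (expiry=32+17=49). clock=32
Op 8: insert b.com -> 10.0.0.1 (expiry=32+2=34). clock=32
Op 9: tick 6 -> clock=38. purged={b.com}
Op 10: tick 1 -> clock=39.
Op 11: insert a.com -> 10.0.0.2 (expiry=39+5=44). clock=39
Op 12: insert e.com -> 10.0.0.2 (expiry=39+14=53). clock=39
Op 13: insert c.com -> 10.0.0.2 (expiry=39+7=46). clock=39
Op 14: tick 6 -> clock=45. purged={a.com}
Op 15: insert c.com -> 10.0.0.2 (expiry=45+4=49). clock=45
Final cache (unexpired): {c.com,e.com} -> size=2

Answer: 2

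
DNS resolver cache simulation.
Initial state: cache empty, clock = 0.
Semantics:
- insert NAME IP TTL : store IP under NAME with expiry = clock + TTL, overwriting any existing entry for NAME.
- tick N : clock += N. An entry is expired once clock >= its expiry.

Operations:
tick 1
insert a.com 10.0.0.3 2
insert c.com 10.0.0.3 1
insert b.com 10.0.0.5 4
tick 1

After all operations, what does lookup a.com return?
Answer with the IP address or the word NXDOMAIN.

Answer: 10.0.0.3

Derivation:
Op 1: tick 1 -> clock=1.
Op 2: insert a.com -> 10.0.0.3 (expiry=1+2=3). clock=1
Op 3: insert c.com -> 10.0.0.3 (expiry=1+1=2). clock=1
Op 4: insert b.com -> 10.0.0.5 (expiry=1+4=5). clock=1
Op 5: tick 1 -> clock=2. purged={c.com}
lookup a.com: present, ip=10.0.0.3 expiry=3 > clock=2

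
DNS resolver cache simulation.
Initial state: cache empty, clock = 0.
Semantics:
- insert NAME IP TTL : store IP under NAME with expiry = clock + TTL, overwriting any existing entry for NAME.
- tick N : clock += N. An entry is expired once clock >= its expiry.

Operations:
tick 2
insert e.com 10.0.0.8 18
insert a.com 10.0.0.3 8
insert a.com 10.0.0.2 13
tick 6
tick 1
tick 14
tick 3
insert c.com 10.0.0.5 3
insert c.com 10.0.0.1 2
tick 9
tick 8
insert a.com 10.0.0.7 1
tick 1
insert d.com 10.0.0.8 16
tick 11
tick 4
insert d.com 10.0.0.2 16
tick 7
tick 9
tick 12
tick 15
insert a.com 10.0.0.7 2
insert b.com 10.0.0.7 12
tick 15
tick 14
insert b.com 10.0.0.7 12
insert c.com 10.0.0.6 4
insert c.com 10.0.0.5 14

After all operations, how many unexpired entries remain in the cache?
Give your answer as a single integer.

Op 1: tick 2 -> clock=2.
Op 2: insert e.com -> 10.0.0.8 (expiry=2+18=20). clock=2
Op 3: insert a.com -> 10.0.0.3 (expiry=2+8=10). clock=2
Op 4: insert a.com -> 10.0.0.2 (expiry=2+13=15). clock=2
Op 5: tick 6 -> clock=8.
Op 6: tick 1 -> clock=9.
Op 7: tick 14 -> clock=23. purged={a.com,e.com}
Op 8: tick 3 -> clock=26.
Op 9: insert c.com -> 10.0.0.5 (expiry=26+3=29). clock=26
Op 10: insert c.com -> 10.0.0.1 (expiry=26+2=28). clock=26
Op 11: tick 9 -> clock=35. purged={c.com}
Op 12: tick 8 -> clock=43.
Op 13: insert a.com -> 10.0.0.7 (expiry=43+1=44). clock=43
Op 14: tick 1 -> clock=44. purged={a.com}
Op 15: insert d.com -> 10.0.0.8 (expiry=44+16=60). clock=44
Op 16: tick 11 -> clock=55.
Op 17: tick 4 -> clock=59.
Op 18: insert d.com -> 10.0.0.2 (expiry=59+16=75). clock=59
Op 19: tick 7 -> clock=66.
Op 20: tick 9 -> clock=75. purged={d.com}
Op 21: tick 12 -> clock=87.
Op 22: tick 15 -> clock=102.
Op 23: insert a.com -> 10.0.0.7 (expiry=102+2=104). clock=102
Op 24: insert b.com -> 10.0.0.7 (expiry=102+12=114). clock=102
Op 25: tick 15 -> clock=117. purged={a.com,b.com}
Op 26: tick 14 -> clock=131.
Op 27: insert b.com -> 10.0.0.7 (expiry=131+12=143). clock=131
Op 28: insert c.com -> 10.0.0.6 (expiry=131+4=135). clock=131
Op 29: insert c.com -> 10.0.0.5 (expiry=131+14=145). clock=131
Final cache (unexpired): {b.com,c.com} -> size=2

Answer: 2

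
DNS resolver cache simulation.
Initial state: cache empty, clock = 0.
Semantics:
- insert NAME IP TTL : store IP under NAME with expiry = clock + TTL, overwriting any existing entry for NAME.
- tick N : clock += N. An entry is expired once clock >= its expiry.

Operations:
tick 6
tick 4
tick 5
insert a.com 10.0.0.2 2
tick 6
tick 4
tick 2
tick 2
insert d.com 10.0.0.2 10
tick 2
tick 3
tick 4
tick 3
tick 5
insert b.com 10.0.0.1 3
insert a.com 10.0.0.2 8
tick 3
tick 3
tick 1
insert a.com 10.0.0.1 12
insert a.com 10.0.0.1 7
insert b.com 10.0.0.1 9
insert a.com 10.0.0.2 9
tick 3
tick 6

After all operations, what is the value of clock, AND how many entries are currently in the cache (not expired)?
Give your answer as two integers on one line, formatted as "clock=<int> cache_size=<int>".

Op 1: tick 6 -> clock=6.
Op 2: tick 4 -> clock=10.
Op 3: tick 5 -> clock=15.
Op 4: insert a.com -> 10.0.0.2 (expiry=15+2=17). clock=15
Op 5: tick 6 -> clock=21. purged={a.com}
Op 6: tick 4 -> clock=25.
Op 7: tick 2 -> clock=27.
Op 8: tick 2 -> clock=29.
Op 9: insert d.com -> 10.0.0.2 (expiry=29+10=39). clock=29
Op 10: tick 2 -> clock=31.
Op 11: tick 3 -> clock=34.
Op 12: tick 4 -> clock=38.
Op 13: tick 3 -> clock=41. purged={d.com}
Op 14: tick 5 -> clock=46.
Op 15: insert b.com -> 10.0.0.1 (expiry=46+3=49). clock=46
Op 16: insert a.com -> 10.0.0.2 (expiry=46+8=54). clock=46
Op 17: tick 3 -> clock=49. purged={b.com}
Op 18: tick 3 -> clock=52.
Op 19: tick 1 -> clock=53.
Op 20: insert a.com -> 10.0.0.1 (expiry=53+12=65). clock=53
Op 21: insert a.com -> 10.0.0.1 (expiry=53+7=60). clock=53
Op 22: insert b.com -> 10.0.0.1 (expiry=53+9=62). clock=53
Op 23: insert a.com -> 10.0.0.2 (expiry=53+9=62). clock=53
Op 24: tick 3 -> clock=56.
Op 25: tick 6 -> clock=62. purged={a.com,b.com}
Final clock = 62
Final cache (unexpired): {} -> size=0

Answer: clock=62 cache_size=0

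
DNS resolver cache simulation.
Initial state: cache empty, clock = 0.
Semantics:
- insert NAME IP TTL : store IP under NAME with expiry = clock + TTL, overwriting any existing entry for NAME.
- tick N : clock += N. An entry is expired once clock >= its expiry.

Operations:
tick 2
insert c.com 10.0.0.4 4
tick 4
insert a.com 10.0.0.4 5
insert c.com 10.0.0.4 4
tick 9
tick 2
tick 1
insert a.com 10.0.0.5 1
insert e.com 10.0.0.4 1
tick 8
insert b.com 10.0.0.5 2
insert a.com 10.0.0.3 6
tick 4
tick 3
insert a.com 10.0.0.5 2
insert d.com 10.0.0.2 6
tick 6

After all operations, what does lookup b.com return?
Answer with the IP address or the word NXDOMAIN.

Op 1: tick 2 -> clock=2.
Op 2: insert c.com -> 10.0.0.4 (expiry=2+4=6). clock=2
Op 3: tick 4 -> clock=6. purged={c.com}
Op 4: insert a.com -> 10.0.0.4 (expiry=6+5=11). clock=6
Op 5: insert c.com -> 10.0.0.4 (expiry=6+4=10). clock=6
Op 6: tick 9 -> clock=15. purged={a.com,c.com}
Op 7: tick 2 -> clock=17.
Op 8: tick 1 -> clock=18.
Op 9: insert a.com -> 10.0.0.5 (expiry=18+1=19). clock=18
Op 10: insert e.com -> 10.0.0.4 (expiry=18+1=19). clock=18
Op 11: tick 8 -> clock=26. purged={a.com,e.com}
Op 12: insert b.com -> 10.0.0.5 (expiry=26+2=28). clock=26
Op 13: insert a.com -> 10.0.0.3 (expiry=26+6=32). clock=26
Op 14: tick 4 -> clock=30. purged={b.com}
Op 15: tick 3 -> clock=33. purged={a.com}
Op 16: insert a.com -> 10.0.0.5 (expiry=33+2=35). clock=33
Op 17: insert d.com -> 10.0.0.2 (expiry=33+6=39). clock=33
Op 18: tick 6 -> clock=39. purged={a.com,d.com}
lookup b.com: not in cache (expired or never inserted)

Answer: NXDOMAIN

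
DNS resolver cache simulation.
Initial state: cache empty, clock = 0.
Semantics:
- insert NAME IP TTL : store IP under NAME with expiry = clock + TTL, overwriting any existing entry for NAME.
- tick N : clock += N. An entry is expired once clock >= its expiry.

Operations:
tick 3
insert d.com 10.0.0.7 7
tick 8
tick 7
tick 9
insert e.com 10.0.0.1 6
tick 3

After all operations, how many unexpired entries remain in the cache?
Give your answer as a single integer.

Op 1: tick 3 -> clock=3.
Op 2: insert d.com -> 10.0.0.7 (expiry=3+7=10). clock=3
Op 3: tick 8 -> clock=11. purged={d.com}
Op 4: tick 7 -> clock=18.
Op 5: tick 9 -> clock=27.
Op 6: insert e.com -> 10.0.0.1 (expiry=27+6=33). clock=27
Op 7: tick 3 -> clock=30.
Final cache (unexpired): {e.com} -> size=1

Answer: 1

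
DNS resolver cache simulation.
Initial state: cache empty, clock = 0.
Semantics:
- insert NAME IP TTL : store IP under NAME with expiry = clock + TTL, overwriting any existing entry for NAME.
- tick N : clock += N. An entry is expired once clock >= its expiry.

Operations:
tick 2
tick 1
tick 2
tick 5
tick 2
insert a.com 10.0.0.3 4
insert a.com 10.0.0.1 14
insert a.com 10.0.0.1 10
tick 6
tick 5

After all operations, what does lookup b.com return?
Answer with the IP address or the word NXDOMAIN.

Answer: NXDOMAIN

Derivation:
Op 1: tick 2 -> clock=2.
Op 2: tick 1 -> clock=3.
Op 3: tick 2 -> clock=5.
Op 4: tick 5 -> clock=10.
Op 5: tick 2 -> clock=12.
Op 6: insert a.com -> 10.0.0.3 (expiry=12+4=16). clock=12
Op 7: insert a.com -> 10.0.0.1 (expiry=12+14=26). clock=12
Op 8: insert a.com -> 10.0.0.1 (expiry=12+10=22). clock=12
Op 9: tick 6 -> clock=18.
Op 10: tick 5 -> clock=23. purged={a.com}
lookup b.com: not in cache (expired or never inserted)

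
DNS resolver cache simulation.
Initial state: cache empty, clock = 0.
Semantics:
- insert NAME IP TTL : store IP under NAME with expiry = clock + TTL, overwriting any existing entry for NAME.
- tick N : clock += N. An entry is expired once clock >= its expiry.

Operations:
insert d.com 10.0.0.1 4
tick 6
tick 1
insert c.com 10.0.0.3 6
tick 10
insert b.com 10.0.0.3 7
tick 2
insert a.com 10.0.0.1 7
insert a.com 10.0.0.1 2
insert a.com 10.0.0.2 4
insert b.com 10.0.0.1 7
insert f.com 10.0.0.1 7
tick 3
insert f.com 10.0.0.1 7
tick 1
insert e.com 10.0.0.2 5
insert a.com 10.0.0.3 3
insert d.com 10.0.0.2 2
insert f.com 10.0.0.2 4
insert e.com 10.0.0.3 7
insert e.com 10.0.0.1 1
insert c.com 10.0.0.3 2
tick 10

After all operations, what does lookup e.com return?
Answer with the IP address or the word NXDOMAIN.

Op 1: insert d.com -> 10.0.0.1 (expiry=0+4=4). clock=0
Op 2: tick 6 -> clock=6. purged={d.com}
Op 3: tick 1 -> clock=7.
Op 4: insert c.com -> 10.0.0.3 (expiry=7+6=13). clock=7
Op 5: tick 10 -> clock=17. purged={c.com}
Op 6: insert b.com -> 10.0.0.3 (expiry=17+7=24). clock=17
Op 7: tick 2 -> clock=19.
Op 8: insert a.com -> 10.0.0.1 (expiry=19+7=26). clock=19
Op 9: insert a.com -> 10.0.0.1 (expiry=19+2=21). clock=19
Op 10: insert a.com -> 10.0.0.2 (expiry=19+4=23). clock=19
Op 11: insert b.com -> 10.0.0.1 (expiry=19+7=26). clock=19
Op 12: insert f.com -> 10.0.0.1 (expiry=19+7=26). clock=19
Op 13: tick 3 -> clock=22.
Op 14: insert f.com -> 10.0.0.1 (expiry=22+7=29). clock=22
Op 15: tick 1 -> clock=23. purged={a.com}
Op 16: insert e.com -> 10.0.0.2 (expiry=23+5=28). clock=23
Op 17: insert a.com -> 10.0.0.3 (expiry=23+3=26). clock=23
Op 18: insert d.com -> 10.0.0.2 (expiry=23+2=25). clock=23
Op 19: insert f.com -> 10.0.0.2 (expiry=23+4=27). clock=23
Op 20: insert e.com -> 10.0.0.3 (expiry=23+7=30). clock=23
Op 21: insert e.com -> 10.0.0.1 (expiry=23+1=24). clock=23
Op 22: insert c.com -> 10.0.0.3 (expiry=23+2=25). clock=23
Op 23: tick 10 -> clock=33. purged={a.com,b.com,c.com,d.com,e.com,f.com}
lookup e.com: not in cache (expired or never inserted)

Answer: NXDOMAIN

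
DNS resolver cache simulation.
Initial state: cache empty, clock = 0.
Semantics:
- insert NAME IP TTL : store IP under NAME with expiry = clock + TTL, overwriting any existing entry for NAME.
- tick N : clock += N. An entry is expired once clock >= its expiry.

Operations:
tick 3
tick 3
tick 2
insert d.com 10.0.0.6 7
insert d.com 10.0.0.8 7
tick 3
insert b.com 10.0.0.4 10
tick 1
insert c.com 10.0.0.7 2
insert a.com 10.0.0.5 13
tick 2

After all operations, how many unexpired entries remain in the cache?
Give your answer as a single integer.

Op 1: tick 3 -> clock=3.
Op 2: tick 3 -> clock=6.
Op 3: tick 2 -> clock=8.
Op 4: insert d.com -> 10.0.0.6 (expiry=8+7=15). clock=8
Op 5: insert d.com -> 10.0.0.8 (expiry=8+7=15). clock=8
Op 6: tick 3 -> clock=11.
Op 7: insert b.com -> 10.0.0.4 (expiry=11+10=21). clock=11
Op 8: tick 1 -> clock=12.
Op 9: insert c.com -> 10.0.0.7 (expiry=12+2=14). clock=12
Op 10: insert a.com -> 10.0.0.5 (expiry=12+13=25). clock=12
Op 11: tick 2 -> clock=14. purged={c.com}
Final cache (unexpired): {a.com,b.com,d.com} -> size=3

Answer: 3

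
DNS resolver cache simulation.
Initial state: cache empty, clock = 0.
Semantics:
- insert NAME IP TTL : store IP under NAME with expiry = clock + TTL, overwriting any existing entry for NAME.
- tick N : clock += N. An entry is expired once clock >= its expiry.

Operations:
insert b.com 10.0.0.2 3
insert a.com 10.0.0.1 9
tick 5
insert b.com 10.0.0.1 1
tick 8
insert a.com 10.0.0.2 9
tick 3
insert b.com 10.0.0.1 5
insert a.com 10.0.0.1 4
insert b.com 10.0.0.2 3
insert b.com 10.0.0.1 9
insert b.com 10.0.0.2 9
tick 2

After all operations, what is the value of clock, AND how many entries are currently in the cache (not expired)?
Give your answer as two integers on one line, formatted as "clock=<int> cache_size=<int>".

Answer: clock=18 cache_size=2

Derivation:
Op 1: insert b.com -> 10.0.0.2 (expiry=0+3=3). clock=0
Op 2: insert a.com -> 10.0.0.1 (expiry=0+9=9). clock=0
Op 3: tick 5 -> clock=5. purged={b.com}
Op 4: insert b.com -> 10.0.0.1 (expiry=5+1=6). clock=5
Op 5: tick 8 -> clock=13. purged={a.com,b.com}
Op 6: insert a.com -> 10.0.0.2 (expiry=13+9=22). clock=13
Op 7: tick 3 -> clock=16.
Op 8: insert b.com -> 10.0.0.1 (expiry=16+5=21). clock=16
Op 9: insert a.com -> 10.0.0.1 (expiry=16+4=20). clock=16
Op 10: insert b.com -> 10.0.0.2 (expiry=16+3=19). clock=16
Op 11: insert b.com -> 10.0.0.1 (expiry=16+9=25). clock=16
Op 12: insert b.com -> 10.0.0.2 (expiry=16+9=25). clock=16
Op 13: tick 2 -> clock=18.
Final clock = 18
Final cache (unexpired): {a.com,b.com} -> size=2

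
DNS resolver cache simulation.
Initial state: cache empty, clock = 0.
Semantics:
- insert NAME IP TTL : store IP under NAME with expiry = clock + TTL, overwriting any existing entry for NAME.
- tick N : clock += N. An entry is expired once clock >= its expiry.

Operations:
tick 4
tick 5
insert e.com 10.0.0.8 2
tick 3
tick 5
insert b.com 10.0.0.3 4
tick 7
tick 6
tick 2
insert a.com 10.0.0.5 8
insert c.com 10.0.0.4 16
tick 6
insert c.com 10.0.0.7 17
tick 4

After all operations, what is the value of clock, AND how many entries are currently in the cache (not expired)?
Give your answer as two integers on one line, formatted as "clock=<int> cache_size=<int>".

Answer: clock=42 cache_size=1

Derivation:
Op 1: tick 4 -> clock=4.
Op 2: tick 5 -> clock=9.
Op 3: insert e.com -> 10.0.0.8 (expiry=9+2=11). clock=9
Op 4: tick 3 -> clock=12. purged={e.com}
Op 5: tick 5 -> clock=17.
Op 6: insert b.com -> 10.0.0.3 (expiry=17+4=21). clock=17
Op 7: tick 7 -> clock=24. purged={b.com}
Op 8: tick 6 -> clock=30.
Op 9: tick 2 -> clock=32.
Op 10: insert a.com -> 10.0.0.5 (expiry=32+8=40). clock=32
Op 11: insert c.com -> 10.0.0.4 (expiry=32+16=48). clock=32
Op 12: tick 6 -> clock=38.
Op 13: insert c.com -> 10.0.0.7 (expiry=38+17=55). clock=38
Op 14: tick 4 -> clock=42. purged={a.com}
Final clock = 42
Final cache (unexpired): {c.com} -> size=1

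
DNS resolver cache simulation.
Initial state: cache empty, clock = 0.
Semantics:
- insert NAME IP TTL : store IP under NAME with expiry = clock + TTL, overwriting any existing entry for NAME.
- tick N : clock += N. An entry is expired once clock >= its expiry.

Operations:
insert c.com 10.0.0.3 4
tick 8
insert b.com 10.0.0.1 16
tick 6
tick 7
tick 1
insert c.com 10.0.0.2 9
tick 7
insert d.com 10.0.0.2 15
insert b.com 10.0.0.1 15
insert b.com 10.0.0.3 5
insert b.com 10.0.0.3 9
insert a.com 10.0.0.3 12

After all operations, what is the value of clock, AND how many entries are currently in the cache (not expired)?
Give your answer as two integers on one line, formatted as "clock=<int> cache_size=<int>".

Answer: clock=29 cache_size=4

Derivation:
Op 1: insert c.com -> 10.0.0.3 (expiry=0+4=4). clock=0
Op 2: tick 8 -> clock=8. purged={c.com}
Op 3: insert b.com -> 10.0.0.1 (expiry=8+16=24). clock=8
Op 4: tick 6 -> clock=14.
Op 5: tick 7 -> clock=21.
Op 6: tick 1 -> clock=22.
Op 7: insert c.com -> 10.0.0.2 (expiry=22+9=31). clock=22
Op 8: tick 7 -> clock=29. purged={b.com}
Op 9: insert d.com -> 10.0.0.2 (expiry=29+15=44). clock=29
Op 10: insert b.com -> 10.0.0.1 (expiry=29+15=44). clock=29
Op 11: insert b.com -> 10.0.0.3 (expiry=29+5=34). clock=29
Op 12: insert b.com -> 10.0.0.3 (expiry=29+9=38). clock=29
Op 13: insert a.com -> 10.0.0.3 (expiry=29+12=41). clock=29
Final clock = 29
Final cache (unexpired): {a.com,b.com,c.com,d.com} -> size=4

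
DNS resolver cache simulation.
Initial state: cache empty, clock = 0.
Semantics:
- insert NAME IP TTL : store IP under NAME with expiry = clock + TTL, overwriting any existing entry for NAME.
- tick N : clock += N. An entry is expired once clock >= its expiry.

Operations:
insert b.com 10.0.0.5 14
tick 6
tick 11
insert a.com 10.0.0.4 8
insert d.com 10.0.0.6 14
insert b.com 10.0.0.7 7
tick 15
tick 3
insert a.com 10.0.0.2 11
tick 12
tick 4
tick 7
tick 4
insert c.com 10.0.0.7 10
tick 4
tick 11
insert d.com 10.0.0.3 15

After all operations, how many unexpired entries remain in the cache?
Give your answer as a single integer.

Op 1: insert b.com -> 10.0.0.5 (expiry=0+14=14). clock=0
Op 2: tick 6 -> clock=6.
Op 3: tick 11 -> clock=17. purged={b.com}
Op 4: insert a.com -> 10.0.0.4 (expiry=17+8=25). clock=17
Op 5: insert d.com -> 10.0.0.6 (expiry=17+14=31). clock=17
Op 6: insert b.com -> 10.0.0.7 (expiry=17+7=24). clock=17
Op 7: tick 15 -> clock=32. purged={a.com,b.com,d.com}
Op 8: tick 3 -> clock=35.
Op 9: insert a.com -> 10.0.0.2 (expiry=35+11=46). clock=35
Op 10: tick 12 -> clock=47. purged={a.com}
Op 11: tick 4 -> clock=51.
Op 12: tick 7 -> clock=58.
Op 13: tick 4 -> clock=62.
Op 14: insert c.com -> 10.0.0.7 (expiry=62+10=72). clock=62
Op 15: tick 4 -> clock=66.
Op 16: tick 11 -> clock=77. purged={c.com}
Op 17: insert d.com -> 10.0.0.3 (expiry=77+15=92). clock=77
Final cache (unexpired): {d.com} -> size=1

Answer: 1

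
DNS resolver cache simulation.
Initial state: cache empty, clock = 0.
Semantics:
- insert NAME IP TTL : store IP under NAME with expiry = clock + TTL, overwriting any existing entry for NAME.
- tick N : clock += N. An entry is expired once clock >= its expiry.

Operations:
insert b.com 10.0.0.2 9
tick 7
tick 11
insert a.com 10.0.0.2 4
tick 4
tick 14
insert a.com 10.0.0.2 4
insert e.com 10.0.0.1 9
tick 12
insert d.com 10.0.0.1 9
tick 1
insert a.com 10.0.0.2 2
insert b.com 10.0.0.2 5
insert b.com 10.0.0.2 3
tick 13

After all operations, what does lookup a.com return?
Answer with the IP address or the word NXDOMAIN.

Op 1: insert b.com -> 10.0.0.2 (expiry=0+9=9). clock=0
Op 2: tick 7 -> clock=7.
Op 3: tick 11 -> clock=18. purged={b.com}
Op 4: insert a.com -> 10.0.0.2 (expiry=18+4=22). clock=18
Op 5: tick 4 -> clock=22. purged={a.com}
Op 6: tick 14 -> clock=36.
Op 7: insert a.com -> 10.0.0.2 (expiry=36+4=40). clock=36
Op 8: insert e.com -> 10.0.0.1 (expiry=36+9=45). clock=36
Op 9: tick 12 -> clock=48. purged={a.com,e.com}
Op 10: insert d.com -> 10.0.0.1 (expiry=48+9=57). clock=48
Op 11: tick 1 -> clock=49.
Op 12: insert a.com -> 10.0.0.2 (expiry=49+2=51). clock=49
Op 13: insert b.com -> 10.0.0.2 (expiry=49+5=54). clock=49
Op 14: insert b.com -> 10.0.0.2 (expiry=49+3=52). clock=49
Op 15: tick 13 -> clock=62. purged={a.com,b.com,d.com}
lookup a.com: not in cache (expired or never inserted)

Answer: NXDOMAIN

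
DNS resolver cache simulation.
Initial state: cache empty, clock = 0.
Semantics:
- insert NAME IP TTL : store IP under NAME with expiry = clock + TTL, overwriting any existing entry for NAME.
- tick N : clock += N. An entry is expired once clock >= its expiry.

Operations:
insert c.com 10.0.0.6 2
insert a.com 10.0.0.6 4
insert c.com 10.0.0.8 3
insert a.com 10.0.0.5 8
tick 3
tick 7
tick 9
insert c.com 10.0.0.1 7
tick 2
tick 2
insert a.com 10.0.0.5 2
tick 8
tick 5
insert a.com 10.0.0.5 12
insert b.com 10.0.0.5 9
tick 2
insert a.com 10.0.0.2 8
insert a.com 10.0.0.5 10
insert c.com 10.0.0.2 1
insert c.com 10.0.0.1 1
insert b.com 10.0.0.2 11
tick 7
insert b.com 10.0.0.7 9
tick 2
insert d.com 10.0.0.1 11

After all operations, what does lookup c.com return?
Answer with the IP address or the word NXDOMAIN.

Op 1: insert c.com -> 10.0.0.6 (expiry=0+2=2). clock=0
Op 2: insert a.com -> 10.0.0.6 (expiry=0+4=4). clock=0
Op 3: insert c.com -> 10.0.0.8 (expiry=0+3=3). clock=0
Op 4: insert a.com -> 10.0.0.5 (expiry=0+8=8). clock=0
Op 5: tick 3 -> clock=3. purged={c.com}
Op 6: tick 7 -> clock=10. purged={a.com}
Op 7: tick 9 -> clock=19.
Op 8: insert c.com -> 10.0.0.1 (expiry=19+7=26). clock=19
Op 9: tick 2 -> clock=21.
Op 10: tick 2 -> clock=23.
Op 11: insert a.com -> 10.0.0.5 (expiry=23+2=25). clock=23
Op 12: tick 8 -> clock=31. purged={a.com,c.com}
Op 13: tick 5 -> clock=36.
Op 14: insert a.com -> 10.0.0.5 (expiry=36+12=48). clock=36
Op 15: insert b.com -> 10.0.0.5 (expiry=36+9=45). clock=36
Op 16: tick 2 -> clock=38.
Op 17: insert a.com -> 10.0.0.2 (expiry=38+8=46). clock=38
Op 18: insert a.com -> 10.0.0.5 (expiry=38+10=48). clock=38
Op 19: insert c.com -> 10.0.0.2 (expiry=38+1=39). clock=38
Op 20: insert c.com -> 10.0.0.1 (expiry=38+1=39). clock=38
Op 21: insert b.com -> 10.0.0.2 (expiry=38+11=49). clock=38
Op 22: tick 7 -> clock=45. purged={c.com}
Op 23: insert b.com -> 10.0.0.7 (expiry=45+9=54). clock=45
Op 24: tick 2 -> clock=47.
Op 25: insert d.com -> 10.0.0.1 (expiry=47+11=58). clock=47
lookup c.com: not in cache (expired or never inserted)

Answer: NXDOMAIN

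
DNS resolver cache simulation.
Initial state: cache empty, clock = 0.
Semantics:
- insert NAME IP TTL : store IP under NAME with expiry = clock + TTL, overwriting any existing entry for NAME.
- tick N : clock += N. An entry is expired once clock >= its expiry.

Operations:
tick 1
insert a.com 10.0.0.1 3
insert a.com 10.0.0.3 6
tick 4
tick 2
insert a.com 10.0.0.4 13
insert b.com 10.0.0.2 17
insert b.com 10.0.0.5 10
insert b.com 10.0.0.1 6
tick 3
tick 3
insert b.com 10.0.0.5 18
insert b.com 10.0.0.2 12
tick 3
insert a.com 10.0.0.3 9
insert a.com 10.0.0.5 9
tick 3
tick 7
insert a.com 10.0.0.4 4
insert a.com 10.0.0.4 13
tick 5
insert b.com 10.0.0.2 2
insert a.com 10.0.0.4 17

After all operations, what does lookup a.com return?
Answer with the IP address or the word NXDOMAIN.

Answer: 10.0.0.4

Derivation:
Op 1: tick 1 -> clock=1.
Op 2: insert a.com -> 10.0.0.1 (expiry=1+3=4). clock=1
Op 3: insert a.com -> 10.0.0.3 (expiry=1+6=7). clock=1
Op 4: tick 4 -> clock=5.
Op 5: tick 2 -> clock=7. purged={a.com}
Op 6: insert a.com -> 10.0.0.4 (expiry=7+13=20). clock=7
Op 7: insert b.com -> 10.0.0.2 (expiry=7+17=24). clock=7
Op 8: insert b.com -> 10.0.0.5 (expiry=7+10=17). clock=7
Op 9: insert b.com -> 10.0.0.1 (expiry=7+6=13). clock=7
Op 10: tick 3 -> clock=10.
Op 11: tick 3 -> clock=13. purged={b.com}
Op 12: insert b.com -> 10.0.0.5 (expiry=13+18=31). clock=13
Op 13: insert b.com -> 10.0.0.2 (expiry=13+12=25). clock=13
Op 14: tick 3 -> clock=16.
Op 15: insert a.com -> 10.0.0.3 (expiry=16+9=25). clock=16
Op 16: insert a.com -> 10.0.0.5 (expiry=16+9=25). clock=16
Op 17: tick 3 -> clock=19.
Op 18: tick 7 -> clock=26. purged={a.com,b.com}
Op 19: insert a.com -> 10.0.0.4 (expiry=26+4=30). clock=26
Op 20: insert a.com -> 10.0.0.4 (expiry=26+13=39). clock=26
Op 21: tick 5 -> clock=31.
Op 22: insert b.com -> 10.0.0.2 (expiry=31+2=33). clock=31
Op 23: insert a.com -> 10.0.0.4 (expiry=31+17=48). clock=31
lookup a.com: present, ip=10.0.0.4 expiry=48 > clock=31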